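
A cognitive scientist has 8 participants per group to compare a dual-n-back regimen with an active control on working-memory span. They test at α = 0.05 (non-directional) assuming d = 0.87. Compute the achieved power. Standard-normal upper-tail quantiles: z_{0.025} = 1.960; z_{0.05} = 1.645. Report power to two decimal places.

For two equal groups, power = Φ(d·√(n/2) − z_{α/2}).
d·√(n/2) = 0.87 × √(8/2) = 0.87 × 2.000 = 1.740.
z_β = 1.740 − 1.960 = -0.220.
Power = Φ(-0.220) = 0.413.

power ≈ 0.41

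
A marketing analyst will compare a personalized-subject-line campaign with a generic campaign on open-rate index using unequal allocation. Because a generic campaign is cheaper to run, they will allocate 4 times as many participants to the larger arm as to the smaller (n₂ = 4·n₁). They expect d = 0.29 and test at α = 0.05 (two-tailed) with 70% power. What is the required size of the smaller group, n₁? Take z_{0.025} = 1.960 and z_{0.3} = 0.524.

n₁ = 92

With allocation ratio k = n₂/n₁ = 4, Var(x̄₁−x̄₂) = σ²(1/n₁ + 1/(k·n₁)) = σ²·(k+1)/(k·n₁).
So n₁ = (1 + 1/k)·((z_{α/2} + z_β)/d)² = 1.250 × (2.484/0.29)².
n₁ = 1.250 × 73.37 = 91.7.
Round up: n₁ = 92, giving n₂ = 4 × 92 = 368.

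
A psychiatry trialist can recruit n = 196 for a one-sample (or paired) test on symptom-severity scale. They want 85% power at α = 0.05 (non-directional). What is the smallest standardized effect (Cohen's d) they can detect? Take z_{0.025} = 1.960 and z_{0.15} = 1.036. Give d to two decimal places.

For a single sample (or paired design) of n = 196: d_min = (z_{α/2} + z_β)/√n.
z-sum = 1.960 + 1.036 = 2.996.
d_min = 2.996 / √196 = 2.996 / 14.000 = 0.214.

d_min ≈ 0.21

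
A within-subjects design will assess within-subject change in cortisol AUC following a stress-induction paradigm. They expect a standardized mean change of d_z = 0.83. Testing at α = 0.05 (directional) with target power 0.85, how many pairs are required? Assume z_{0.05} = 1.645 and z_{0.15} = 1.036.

For a paired (one-sample on differences) test: n = ((z_{α} + z_β) / d)².
z_{α} + z_β = 1.645 + 1.036 = 2.681.
n = (2.681 / 0.83)² = 3.230² = 10.43.
Round up.

n = 11 pairs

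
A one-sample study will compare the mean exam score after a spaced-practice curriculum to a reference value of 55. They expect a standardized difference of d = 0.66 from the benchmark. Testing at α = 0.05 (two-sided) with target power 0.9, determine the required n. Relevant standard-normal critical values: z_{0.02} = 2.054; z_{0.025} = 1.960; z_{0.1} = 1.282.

For a one-sample test: n = ((z_{α/2} + z_β) / d)².
z_{α/2} + z_β = 1.960 + 1.282 = 3.242.
n = (3.242 / 0.66)² = 4.912² = 24.13.
Round up.

n = 25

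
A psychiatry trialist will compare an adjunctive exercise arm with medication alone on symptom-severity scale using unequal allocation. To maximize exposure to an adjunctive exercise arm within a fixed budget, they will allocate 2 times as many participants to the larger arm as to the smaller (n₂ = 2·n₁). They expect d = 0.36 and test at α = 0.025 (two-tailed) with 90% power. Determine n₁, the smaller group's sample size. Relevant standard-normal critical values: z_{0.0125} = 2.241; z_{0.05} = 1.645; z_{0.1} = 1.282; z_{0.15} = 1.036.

n₁ = 144

With allocation ratio k = n₂/n₁ = 2, Var(x̄₁−x̄₂) = σ²(1/n₁ + 1/(k·n₁)) = σ²·(k+1)/(k·n₁).
So n₁ = (1 + 1/k)·((z_{α/2} + z_β)/d)² = 1.500 × (3.523/0.36)².
n₁ = 1.500 × 95.77 = 143.7.
Round up: n₁ = 144, giving n₂ = 2 × 144 = 288.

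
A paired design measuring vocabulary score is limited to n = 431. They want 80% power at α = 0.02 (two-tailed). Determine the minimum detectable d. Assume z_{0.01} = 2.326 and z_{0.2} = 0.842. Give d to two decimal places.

d_min ≈ 0.15

For a single sample (or paired design) of n = 431: d_min = (z_{α/2} + z_β)/√n.
z-sum = 2.326 + 0.842 = 3.168.
d_min = 3.168 / √431 = 3.168 / 20.761 = 0.153.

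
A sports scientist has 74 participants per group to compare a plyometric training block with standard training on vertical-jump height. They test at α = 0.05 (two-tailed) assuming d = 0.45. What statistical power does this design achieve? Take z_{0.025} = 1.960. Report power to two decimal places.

For two equal groups, power = Φ(d·√(n/2) − z_{α/2}).
d·√(n/2) = 0.45 × √(74/2) = 0.45 × 6.083 = 2.737.
z_β = 2.737 − 1.960 = 0.777.
Power = Φ(0.777) = 0.781.

power ≈ 0.78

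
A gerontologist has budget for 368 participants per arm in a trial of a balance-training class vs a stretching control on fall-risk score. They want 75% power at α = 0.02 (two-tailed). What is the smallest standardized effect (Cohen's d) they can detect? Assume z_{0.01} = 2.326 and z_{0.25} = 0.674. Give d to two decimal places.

d_min ≈ 0.22

For two independent groups of n = 368 each: d_min = (z_{α/2} + z_β)·√(2/n).
z-sum = 2.326 + 0.674 = 3.000.
d_min = 3.000 × √(2/368) = 3.000 × 0.0737 = 0.221.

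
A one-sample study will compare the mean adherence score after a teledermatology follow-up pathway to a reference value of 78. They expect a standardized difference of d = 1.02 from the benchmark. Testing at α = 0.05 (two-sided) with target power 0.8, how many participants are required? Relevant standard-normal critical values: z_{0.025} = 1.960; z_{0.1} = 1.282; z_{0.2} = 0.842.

n = 8

For a one-sample test: n = ((z_{α/2} + z_β) / d)².
z_{α/2} + z_β = 1.960 + 0.842 = 2.802.
n = (2.802 / 1.02)² = 2.747² = 7.55.
Round up.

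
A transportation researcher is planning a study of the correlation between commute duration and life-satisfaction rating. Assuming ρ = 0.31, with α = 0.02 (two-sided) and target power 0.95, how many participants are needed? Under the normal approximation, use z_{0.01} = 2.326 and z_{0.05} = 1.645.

n = 157

Fisher's z: C = ½·ln((1+r)/(1−r)) = ½·ln(1.8986) = 0.3205.
n = ((z_{α/2} + z_β)/C)² + 3.
(2.326 + 1.645) / 0.3205 = 3.971 / 0.3205 = 12.390.
n = 12.390² + 3 = 153.51 + 3 = 156.5.
Round up.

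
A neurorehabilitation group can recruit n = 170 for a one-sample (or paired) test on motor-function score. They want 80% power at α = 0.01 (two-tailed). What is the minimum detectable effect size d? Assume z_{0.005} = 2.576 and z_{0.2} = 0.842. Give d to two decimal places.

For a single sample (or paired design) of n = 170: d_min = (z_{α/2} + z_β)/√n.
z-sum = 2.576 + 0.842 = 3.418.
d_min = 3.418 / √170 = 3.418 / 13.038 = 0.262.

d_min ≈ 0.26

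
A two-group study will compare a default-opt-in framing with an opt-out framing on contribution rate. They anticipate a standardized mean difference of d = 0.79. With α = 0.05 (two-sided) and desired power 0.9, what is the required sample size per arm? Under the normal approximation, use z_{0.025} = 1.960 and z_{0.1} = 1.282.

For two independent groups with equal n: n = 2·((z_{α/2} + z_β) / d)².
z_{α/2} + z_β = 1.960 + 1.282 = 3.242.
n = 2 × (3.242 / 0.79)² = 2 × 4.104² = 2 × 16.84 = 33.7.
Round up to the next whole participant.

n = 34 per group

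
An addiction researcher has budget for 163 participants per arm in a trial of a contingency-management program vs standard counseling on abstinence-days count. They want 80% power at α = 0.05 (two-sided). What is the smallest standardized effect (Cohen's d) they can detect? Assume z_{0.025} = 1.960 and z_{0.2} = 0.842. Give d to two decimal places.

For two independent groups of n = 163 each: d_min = (z_{α/2} + z_β)·√(2/n).
z-sum = 1.960 + 0.842 = 2.802.
d_min = 2.802 × √(2/163) = 2.802 × 0.1108 = 0.310.

d_min ≈ 0.31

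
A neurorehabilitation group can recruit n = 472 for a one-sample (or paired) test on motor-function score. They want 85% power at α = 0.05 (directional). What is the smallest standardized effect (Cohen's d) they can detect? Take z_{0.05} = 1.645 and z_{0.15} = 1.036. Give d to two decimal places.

For a single sample (or paired design) of n = 472: d_min = (z_{α} + z_β)/√n.
z-sum = 1.645 + 1.036 = 2.681.
d_min = 2.681 / √472 = 2.681 / 21.726 = 0.123.

d_min ≈ 0.12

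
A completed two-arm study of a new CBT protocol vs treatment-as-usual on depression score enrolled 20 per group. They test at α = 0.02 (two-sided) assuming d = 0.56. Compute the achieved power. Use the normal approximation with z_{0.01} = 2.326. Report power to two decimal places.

For two equal groups, power = Φ(d·√(n/2) − z_{α/2}).
d·√(n/2) = 0.56 × √(20/2) = 0.56 × 3.162 = 1.771.
z_β = 1.771 − 2.326 = -0.555.
Power = Φ(-0.555) = 0.289.

power ≈ 0.29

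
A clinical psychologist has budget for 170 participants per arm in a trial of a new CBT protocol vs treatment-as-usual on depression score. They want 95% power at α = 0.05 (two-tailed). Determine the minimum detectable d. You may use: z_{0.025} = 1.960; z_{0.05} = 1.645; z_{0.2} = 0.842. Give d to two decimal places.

For two independent groups of n = 170 each: d_min = (z_{α/2} + z_β)·√(2/n).
z-sum = 1.960 + 1.645 = 3.605.
d_min = 3.605 × √(2/170) = 3.605 × 0.1085 = 0.391.

d_min ≈ 0.39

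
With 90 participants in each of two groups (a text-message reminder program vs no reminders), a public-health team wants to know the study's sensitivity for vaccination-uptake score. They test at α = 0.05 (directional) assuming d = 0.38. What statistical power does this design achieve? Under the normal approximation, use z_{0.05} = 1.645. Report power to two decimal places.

power ≈ 0.82

For two equal groups, power = Φ(d·√(n/2) − z_{α}).
d·√(n/2) = 0.38 × √(90/2) = 0.38 × 6.708 = 2.549.
z_β = 2.549 − 1.645 = 0.904.
Power = Φ(0.904) = 0.817.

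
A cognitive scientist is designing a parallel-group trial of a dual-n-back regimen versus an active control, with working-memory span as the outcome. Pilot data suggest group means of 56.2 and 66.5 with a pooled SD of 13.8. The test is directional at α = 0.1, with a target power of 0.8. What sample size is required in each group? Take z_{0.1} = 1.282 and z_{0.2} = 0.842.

Cohen's d = |M₁ − M₂| / SD_pooled = |56.2 − 66.5| / 13.8 = 10.3 / 13.8 = 0.746.
For two independent groups with equal n: n = 2·((z_{α} + z_β) / d)².
z_{α} + z_β = 1.282 + 0.842 = 2.124.
n = 2 × (2.124 / 0.746)² = 2 × 2.847² = 2 × 8.11 = 16.2.
Round up to the next whole participant.

n = 17 per group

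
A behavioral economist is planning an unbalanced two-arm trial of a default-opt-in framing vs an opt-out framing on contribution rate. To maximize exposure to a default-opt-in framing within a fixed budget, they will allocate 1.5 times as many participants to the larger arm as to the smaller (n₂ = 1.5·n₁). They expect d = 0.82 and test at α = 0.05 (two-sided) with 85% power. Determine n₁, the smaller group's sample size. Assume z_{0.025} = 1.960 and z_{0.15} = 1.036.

With allocation ratio k = n₂/n₁ = 1.5, Var(x̄₁−x̄₂) = σ²(1/n₁ + 1/(k·n₁)) = σ²·(k+1)/(k·n₁).
So n₁ = (1 + 1/k)·((z_{α/2} + z_β)/d)² = 1.667 × (2.996/0.82)².
n₁ = 1.667 × 13.35 = 22.2.
Round up: n₁ = 23, giving n₂ = ⌈1.5 × 23⌉ = ⌈34.5⌉ = 35.

n₁ = 23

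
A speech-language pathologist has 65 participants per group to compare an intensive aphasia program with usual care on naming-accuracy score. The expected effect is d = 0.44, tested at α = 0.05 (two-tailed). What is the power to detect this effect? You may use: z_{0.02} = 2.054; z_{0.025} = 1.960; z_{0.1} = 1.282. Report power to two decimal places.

For two equal groups, power = Φ(d·√(n/2) − z_{α/2}).
d·√(n/2) = 0.44 × √(65/2) = 0.44 × 5.701 = 2.508.
z_β = 2.508 − 1.960 = 0.548.
Power = Φ(0.548) = 0.708.

power ≈ 0.71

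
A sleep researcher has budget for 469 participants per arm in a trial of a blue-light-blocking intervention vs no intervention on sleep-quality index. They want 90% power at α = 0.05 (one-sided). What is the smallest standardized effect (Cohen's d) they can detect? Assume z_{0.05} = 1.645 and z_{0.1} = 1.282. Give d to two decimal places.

For two independent groups of n = 469 each: d_min = (z_{α} + z_β)·√(2/n).
z-sum = 1.645 + 1.282 = 2.927.
d_min = 2.927 × √(2/469) = 2.927 × 0.0653 = 0.191.

d_min ≈ 0.19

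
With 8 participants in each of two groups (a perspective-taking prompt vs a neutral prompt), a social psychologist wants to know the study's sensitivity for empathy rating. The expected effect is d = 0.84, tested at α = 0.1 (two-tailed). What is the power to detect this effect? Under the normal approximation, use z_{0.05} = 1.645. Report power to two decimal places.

For two equal groups, power = Φ(d·√(n/2) − z_{α/2}).
d·√(n/2) = 0.84 × √(8/2) = 0.84 × 2.000 = 1.680.
z_β = 1.680 − 1.645 = 0.035.
Power = Φ(0.035) = 0.514.

power ≈ 0.51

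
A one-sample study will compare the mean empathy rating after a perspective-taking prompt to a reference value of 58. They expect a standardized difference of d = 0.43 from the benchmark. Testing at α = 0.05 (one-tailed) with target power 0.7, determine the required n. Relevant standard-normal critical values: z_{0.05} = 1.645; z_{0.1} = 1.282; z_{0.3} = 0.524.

n = 26

For a one-sample test: n = ((z_{α} + z_β) / d)².
z_{α} + z_β = 1.645 + 0.524 = 2.169.
n = (2.169 / 0.43)² = 5.044² = 25.44.
Round up.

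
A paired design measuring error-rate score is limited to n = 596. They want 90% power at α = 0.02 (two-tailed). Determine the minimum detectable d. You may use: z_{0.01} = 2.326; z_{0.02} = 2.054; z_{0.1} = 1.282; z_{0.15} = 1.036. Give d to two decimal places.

For a single sample (or paired design) of n = 596: d_min = (z_{α/2} + z_β)/√n.
z-sum = 2.326 + 1.282 = 3.608.
d_min = 3.608 / √596 = 3.608 / 24.413 = 0.148.

d_min ≈ 0.15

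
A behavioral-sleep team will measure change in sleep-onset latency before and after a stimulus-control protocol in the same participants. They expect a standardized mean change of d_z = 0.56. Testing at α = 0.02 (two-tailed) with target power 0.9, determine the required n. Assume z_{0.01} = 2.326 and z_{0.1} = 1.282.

n = 42 pairs

For a paired (one-sample on differences) test: n = ((z_{α/2} + z_β) / d)².
z_{α/2} + z_β = 2.326 + 1.282 = 3.608.
n = (3.608 / 0.56)² = 6.443² = 41.51.
Round up.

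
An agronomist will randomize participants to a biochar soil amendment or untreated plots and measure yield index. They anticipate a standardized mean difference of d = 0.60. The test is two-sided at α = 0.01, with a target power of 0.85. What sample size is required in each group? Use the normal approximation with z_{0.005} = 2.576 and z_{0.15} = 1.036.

n = 73 per group

For two independent groups with equal n: n = 2·((z_{α/2} + z_β) / d)².
z_{α/2} + z_β = 2.576 + 1.036 = 3.612.
n = 2 × (3.612 / 0.60)² = 2 × 6.020² = 2 × 36.24 = 72.5.
Round up to the next whole participant.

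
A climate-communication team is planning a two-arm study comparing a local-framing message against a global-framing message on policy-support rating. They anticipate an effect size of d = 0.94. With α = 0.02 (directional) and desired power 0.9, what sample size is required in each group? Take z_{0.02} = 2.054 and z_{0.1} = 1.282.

For two independent groups with equal n: n = 2·((z_{α} + z_β) / d)².
z_{α} + z_β = 2.054 + 1.282 = 3.336.
n = 2 × (3.336 / 0.94)² = 2 × 3.549² = 2 × 12.59 = 25.2.
Round up to the next whole participant.

n = 26 per group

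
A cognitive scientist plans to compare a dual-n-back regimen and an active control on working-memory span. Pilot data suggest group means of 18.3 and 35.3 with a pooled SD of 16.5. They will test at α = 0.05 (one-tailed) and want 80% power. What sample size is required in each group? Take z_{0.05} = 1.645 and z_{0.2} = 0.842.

n = 12 per group

Cohen's d = |M₁ − M₂| / SD_pooled = |18.3 − 35.3| / 16.5 = 17.0 / 16.5 = 1.030.
For two independent groups with equal n: n = 2·((z_{α} + z_β) / d)².
z_{α} + z_β = 1.645 + 0.842 = 2.487.
n = 2 × (2.487 / 1.030)² = 2 × 2.415² = 2 × 5.83 = 11.7.
Round up to the next whole participant.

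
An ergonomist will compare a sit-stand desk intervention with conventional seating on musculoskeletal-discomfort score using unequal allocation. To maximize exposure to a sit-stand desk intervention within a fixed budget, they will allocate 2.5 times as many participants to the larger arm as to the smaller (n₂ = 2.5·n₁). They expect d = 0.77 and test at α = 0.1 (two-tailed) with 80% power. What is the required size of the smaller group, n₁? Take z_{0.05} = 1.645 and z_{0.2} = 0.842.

With allocation ratio k = n₂/n₁ = 2.5, Var(x̄₁−x̄₂) = σ²(1/n₁ + 1/(k·n₁)) = σ²·(k+1)/(k·n₁).
So n₁ = (1 + 1/k)·((z_{α/2} + z_β)/d)² = 1.400 × (2.487/0.77)².
n₁ = 1.400 × 10.43 = 14.6.
Round up: n₁ = 15, giving n₂ = ⌈2.5 × 15⌉ = ⌈37.5⌉ = 38.

n₁ = 15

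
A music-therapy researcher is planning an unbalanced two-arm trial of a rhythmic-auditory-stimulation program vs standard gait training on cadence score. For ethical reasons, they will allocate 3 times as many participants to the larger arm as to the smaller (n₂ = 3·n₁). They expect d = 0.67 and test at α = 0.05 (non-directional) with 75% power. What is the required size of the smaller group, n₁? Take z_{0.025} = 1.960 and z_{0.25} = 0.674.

n₁ = 21

With allocation ratio k = n₂/n₁ = 3, Var(x̄₁−x̄₂) = σ²(1/n₁ + 1/(k·n₁)) = σ²·(k+1)/(k·n₁).
So n₁ = (1 + 1/k)·((z_{α/2} + z_β)/d)² = 1.333 × (2.634/0.67)².
n₁ = 1.333 × 15.46 = 20.6.
Round up: n₁ = 21, giving n₂ = 3 × 21 = 63.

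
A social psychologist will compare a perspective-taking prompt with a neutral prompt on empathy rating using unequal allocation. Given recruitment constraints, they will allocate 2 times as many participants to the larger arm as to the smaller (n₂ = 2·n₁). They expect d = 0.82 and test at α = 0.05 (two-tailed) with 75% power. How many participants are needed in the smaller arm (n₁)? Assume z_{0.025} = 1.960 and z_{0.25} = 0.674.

n₁ = 16

With allocation ratio k = n₂/n₁ = 2, Var(x̄₁−x̄₂) = σ²(1/n₁ + 1/(k·n₁)) = σ²·(k+1)/(k·n₁).
So n₁ = (1 + 1/k)·((z_{α/2} + z_β)/d)² = 1.500 × (2.634/0.82)².
n₁ = 1.500 × 10.32 = 15.5.
Round up: n₁ = 16, giving n₂ = 2 × 16 = 32.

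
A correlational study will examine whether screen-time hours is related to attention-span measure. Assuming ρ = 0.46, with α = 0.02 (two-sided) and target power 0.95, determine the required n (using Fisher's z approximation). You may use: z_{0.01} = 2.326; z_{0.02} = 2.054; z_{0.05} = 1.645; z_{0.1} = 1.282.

Fisher's z: C = ½·ln((1+r)/(1−r)) = ½·ln(2.7037) = 0.4973.
n = ((z_{α/2} + z_β)/C)² + 3.
(2.326 + 1.645) / 0.4973 = 3.971 / 0.4973 = 7.985.
n = 7.985² + 3 = 63.76 + 3 = 66.8.
Round up.

n = 67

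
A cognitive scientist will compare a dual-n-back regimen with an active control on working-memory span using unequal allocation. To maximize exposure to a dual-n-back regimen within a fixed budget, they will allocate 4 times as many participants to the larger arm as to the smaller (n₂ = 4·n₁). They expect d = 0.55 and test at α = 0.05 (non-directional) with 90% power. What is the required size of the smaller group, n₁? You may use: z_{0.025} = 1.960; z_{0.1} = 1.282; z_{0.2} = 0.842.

n₁ = 44

With allocation ratio k = n₂/n₁ = 4, Var(x̄₁−x̄₂) = σ²(1/n₁ + 1/(k·n₁)) = σ²·(k+1)/(k·n₁).
So n₁ = (1 + 1/k)·((z_{α/2} + z_β)/d)² = 1.250 × (3.242/0.55)².
n₁ = 1.250 × 34.75 = 43.4.
Round up: n₁ = 44, giving n₂ = 4 × 44 = 176.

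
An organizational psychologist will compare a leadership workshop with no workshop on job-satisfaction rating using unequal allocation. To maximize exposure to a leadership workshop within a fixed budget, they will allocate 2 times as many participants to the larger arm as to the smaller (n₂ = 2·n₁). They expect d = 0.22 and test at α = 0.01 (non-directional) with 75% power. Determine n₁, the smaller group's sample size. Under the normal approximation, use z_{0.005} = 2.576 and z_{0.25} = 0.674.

n₁ = 328

With allocation ratio k = n₂/n₁ = 2, Var(x̄₁−x̄₂) = σ²(1/n₁ + 1/(k·n₁)) = σ²·(k+1)/(k·n₁).
So n₁ = (1 + 1/k)·((z_{α/2} + z_β)/d)² = 1.500 × (3.250/0.22)².
n₁ = 1.500 × 218.23 = 327.4.
Round up: n₁ = 328, giving n₂ = 2 × 328 = 656.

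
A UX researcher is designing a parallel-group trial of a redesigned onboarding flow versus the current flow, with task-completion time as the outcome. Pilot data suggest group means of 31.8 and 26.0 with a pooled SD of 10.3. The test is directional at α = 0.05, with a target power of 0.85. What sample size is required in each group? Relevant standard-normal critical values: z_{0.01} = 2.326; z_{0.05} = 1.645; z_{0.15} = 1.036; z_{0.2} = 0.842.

n = 46 per group

Cohen's d = |M₁ − M₂| / SD_pooled = |31.8 − 26.0| / 10.3 = 5.8 / 10.3 = 0.563.
For two independent groups with equal n: n = 2·((z_{α} + z_β) / d)².
z_{α} + z_β = 1.645 + 1.036 = 2.681.
n = 2 × (2.681 / 0.563)² = 2 × 4.762² = 2 × 22.68 = 45.4.
Round up to the next whole participant.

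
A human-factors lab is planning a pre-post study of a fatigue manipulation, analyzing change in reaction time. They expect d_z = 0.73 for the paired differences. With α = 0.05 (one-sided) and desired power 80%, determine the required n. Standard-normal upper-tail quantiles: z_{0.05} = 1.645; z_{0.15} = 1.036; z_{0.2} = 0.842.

n = 12 pairs

For a paired (one-sample on differences) test: n = ((z_{α} + z_β) / d)².
z_{α} + z_β = 1.645 + 0.842 = 2.487.
n = (2.487 / 0.73)² = 3.407² = 11.61.
Round up.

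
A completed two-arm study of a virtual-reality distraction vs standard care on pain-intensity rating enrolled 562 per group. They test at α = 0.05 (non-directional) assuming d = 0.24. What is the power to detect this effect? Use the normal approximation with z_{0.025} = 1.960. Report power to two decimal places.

power ≈ 0.98

For two equal groups, power = Φ(d·√(n/2) − z_{α/2}).
d·√(n/2) = 0.24 × √(562/2) = 0.24 × 16.763 = 4.023.
z_β = 4.023 − 1.960 = 2.063.
Power = Φ(2.063) = 0.980.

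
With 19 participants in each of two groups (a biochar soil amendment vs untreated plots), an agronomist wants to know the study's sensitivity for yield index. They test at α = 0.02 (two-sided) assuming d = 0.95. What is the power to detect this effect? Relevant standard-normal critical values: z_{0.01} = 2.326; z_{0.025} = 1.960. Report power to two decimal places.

power ≈ 0.73

For two equal groups, power = Φ(d·√(n/2) − z_{α/2}).
d·√(n/2) = 0.95 × √(19/2) = 0.95 × 3.082 = 2.928.
z_β = 2.928 − 2.326 = 0.602.
Power = Φ(0.602) = 0.726.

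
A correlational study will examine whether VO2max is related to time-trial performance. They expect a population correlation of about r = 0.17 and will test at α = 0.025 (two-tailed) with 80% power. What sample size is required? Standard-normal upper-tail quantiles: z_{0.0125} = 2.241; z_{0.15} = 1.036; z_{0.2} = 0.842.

Fisher's z: C = ½·ln((1+r)/(1−r)) = ½·ln(1.4096) = 0.1717.
n = ((z_{α/2} + z_β)/C)² + 3.
(2.241 + 0.842) / 0.1717 = 3.083 / 0.1717 = 17.956.
n = 17.956² + 3 = 322.41 + 3 = 325.4.
Round up.

n = 326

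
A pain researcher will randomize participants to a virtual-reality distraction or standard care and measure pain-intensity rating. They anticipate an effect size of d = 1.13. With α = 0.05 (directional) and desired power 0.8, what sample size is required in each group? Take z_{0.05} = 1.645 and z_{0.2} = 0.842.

For two independent groups with equal n: n = 2·((z_{α} + z_β) / d)².
z_{α} + z_β = 1.645 + 0.842 = 2.487.
n = 2 × (2.487 / 1.13)² = 2 × 2.201² = 2 × 4.84 = 9.7.
Round up to the next whole participant.

n = 10 per group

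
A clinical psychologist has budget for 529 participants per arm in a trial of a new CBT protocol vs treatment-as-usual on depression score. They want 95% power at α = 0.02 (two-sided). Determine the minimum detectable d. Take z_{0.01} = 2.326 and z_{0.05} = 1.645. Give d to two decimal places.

d_min ≈ 0.24

For two independent groups of n = 529 each: d_min = (z_{α/2} + z_β)·√(2/n).
z-sum = 2.326 + 1.645 = 3.971.
d_min = 3.971 × √(2/529) = 3.971 × 0.0615 = 0.244.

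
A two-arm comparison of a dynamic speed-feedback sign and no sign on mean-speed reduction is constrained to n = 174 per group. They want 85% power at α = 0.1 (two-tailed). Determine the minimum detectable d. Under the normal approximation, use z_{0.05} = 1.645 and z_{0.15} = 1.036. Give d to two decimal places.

d_min ≈ 0.29

For two independent groups of n = 174 each: d_min = (z_{α/2} + z_β)·√(2/n).
z-sum = 1.645 + 1.036 = 2.681.
d_min = 2.681 × √(2/174) = 2.681 × 0.1072 = 0.287.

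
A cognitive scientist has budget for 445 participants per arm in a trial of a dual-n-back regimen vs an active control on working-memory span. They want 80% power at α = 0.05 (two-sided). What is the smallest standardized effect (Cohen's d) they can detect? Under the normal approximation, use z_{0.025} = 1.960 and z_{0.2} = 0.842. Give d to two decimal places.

For two independent groups of n = 445 each: d_min = (z_{α/2} + z_β)·√(2/n).
z-sum = 1.960 + 0.842 = 2.802.
d_min = 2.802 × √(2/445) = 2.802 × 0.0670 = 0.188.

d_min ≈ 0.19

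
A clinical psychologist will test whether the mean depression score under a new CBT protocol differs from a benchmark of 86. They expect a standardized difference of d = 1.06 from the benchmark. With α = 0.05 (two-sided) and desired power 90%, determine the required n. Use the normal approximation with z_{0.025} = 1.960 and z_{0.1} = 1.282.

n = 10

For a one-sample test: n = ((z_{α/2} + z_β) / d)².
z_{α/2} + z_β = 1.960 + 1.282 = 3.242.
n = (3.242 / 1.06)² = 3.058² = 9.35.
Round up.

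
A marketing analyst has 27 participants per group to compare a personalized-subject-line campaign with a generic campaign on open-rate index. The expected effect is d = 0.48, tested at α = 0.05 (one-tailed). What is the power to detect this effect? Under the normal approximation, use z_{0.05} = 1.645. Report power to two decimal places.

For two equal groups, power = Φ(d·√(n/2) − z_{α}).
d·√(n/2) = 0.48 × √(27/2) = 0.48 × 3.674 = 1.764.
z_β = 1.764 − 1.645 = 0.119.
Power = Φ(0.119) = 0.547.

power ≈ 0.55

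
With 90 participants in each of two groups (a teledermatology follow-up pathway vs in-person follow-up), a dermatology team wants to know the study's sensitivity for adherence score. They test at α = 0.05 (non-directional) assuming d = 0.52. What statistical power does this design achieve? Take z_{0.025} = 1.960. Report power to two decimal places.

For two equal groups, power = Φ(d·√(n/2) − z_{α/2}).
d·√(n/2) = 0.52 × √(90/2) = 0.52 × 6.708 = 3.488.
z_β = 3.488 − 1.960 = 1.528.
Power = Φ(1.528) = 0.937.

power ≈ 0.94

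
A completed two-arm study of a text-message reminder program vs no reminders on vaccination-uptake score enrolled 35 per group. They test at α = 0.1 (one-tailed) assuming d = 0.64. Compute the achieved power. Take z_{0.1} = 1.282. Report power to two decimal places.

power ≈ 0.92

For two equal groups, power = Φ(d·√(n/2) − z_{α}).
d·√(n/2) = 0.64 × √(35/2) = 0.64 × 4.183 = 2.677.
z_β = 2.677 − 1.282 = 1.395.
Power = Φ(1.395) = 0.919.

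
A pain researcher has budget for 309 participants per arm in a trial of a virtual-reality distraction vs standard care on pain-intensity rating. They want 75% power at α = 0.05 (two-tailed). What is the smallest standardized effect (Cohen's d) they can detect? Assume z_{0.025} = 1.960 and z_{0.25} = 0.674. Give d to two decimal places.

For two independent groups of n = 309 each: d_min = (z_{α/2} + z_β)·√(2/n).
z-sum = 1.960 + 0.674 = 2.634.
d_min = 2.634 × √(2/309) = 2.634 × 0.0805 = 0.212.

d_min ≈ 0.21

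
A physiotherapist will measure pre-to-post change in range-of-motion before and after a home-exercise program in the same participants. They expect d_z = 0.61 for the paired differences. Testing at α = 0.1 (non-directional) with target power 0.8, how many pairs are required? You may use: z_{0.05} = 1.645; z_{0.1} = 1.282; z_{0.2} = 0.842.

For a paired (one-sample on differences) test: n = ((z_{α/2} + z_β) / d)².
z_{α/2} + z_β = 1.645 + 0.842 = 2.487.
n = (2.487 / 0.61)² = 4.077² = 16.62.
Round up.

n = 17 pairs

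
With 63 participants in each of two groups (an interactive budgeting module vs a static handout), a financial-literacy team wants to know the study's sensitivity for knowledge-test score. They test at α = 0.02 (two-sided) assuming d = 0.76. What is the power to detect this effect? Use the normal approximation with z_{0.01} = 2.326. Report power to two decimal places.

power ≈ 0.97

For two equal groups, power = Φ(d·√(n/2) − z_{α/2}).
d·√(n/2) = 0.76 × √(63/2) = 0.76 × 5.612 = 4.265.
z_β = 4.265 − 2.326 = 1.939.
Power = Φ(1.939) = 0.974.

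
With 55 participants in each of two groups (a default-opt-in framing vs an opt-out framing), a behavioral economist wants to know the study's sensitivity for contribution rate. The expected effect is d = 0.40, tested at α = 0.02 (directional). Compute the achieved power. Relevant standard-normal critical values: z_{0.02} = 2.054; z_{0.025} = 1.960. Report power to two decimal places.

power ≈ 0.52

For two equal groups, power = Φ(d·√(n/2) − z_{α}).
d·√(n/2) = 0.40 × √(55/2) = 0.40 × 5.244 = 2.098.
z_β = 2.098 − 2.054 = 0.044.
Power = Φ(0.044) = 0.517.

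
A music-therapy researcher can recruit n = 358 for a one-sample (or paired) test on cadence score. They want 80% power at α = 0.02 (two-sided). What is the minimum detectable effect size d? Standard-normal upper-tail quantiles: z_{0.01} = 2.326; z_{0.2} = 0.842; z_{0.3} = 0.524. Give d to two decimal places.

d_min ≈ 0.17

For a single sample (or paired design) of n = 358: d_min = (z_{α/2} + z_β)/√n.
z-sum = 2.326 + 0.842 = 3.168.
d_min = 3.168 / √358 = 3.168 / 18.921 = 0.167.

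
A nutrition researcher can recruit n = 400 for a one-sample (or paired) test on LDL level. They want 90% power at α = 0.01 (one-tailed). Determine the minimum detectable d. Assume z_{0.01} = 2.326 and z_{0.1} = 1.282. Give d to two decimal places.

For a single sample (or paired design) of n = 400: d_min = (z_{α} + z_β)/√n.
z-sum = 2.326 + 1.282 = 3.608.
d_min = 3.608 / √400 = 3.608 / 20.000 = 0.180.

d_min ≈ 0.18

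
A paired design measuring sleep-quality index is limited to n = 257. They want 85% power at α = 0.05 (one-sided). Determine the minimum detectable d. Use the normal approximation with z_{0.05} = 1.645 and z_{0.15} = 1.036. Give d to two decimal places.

For a single sample (or paired design) of n = 257: d_min = (z_{α} + z_β)/√n.
z-sum = 1.645 + 1.036 = 2.681.
d_min = 2.681 / √257 = 2.681 / 16.031 = 0.167.

d_min ≈ 0.17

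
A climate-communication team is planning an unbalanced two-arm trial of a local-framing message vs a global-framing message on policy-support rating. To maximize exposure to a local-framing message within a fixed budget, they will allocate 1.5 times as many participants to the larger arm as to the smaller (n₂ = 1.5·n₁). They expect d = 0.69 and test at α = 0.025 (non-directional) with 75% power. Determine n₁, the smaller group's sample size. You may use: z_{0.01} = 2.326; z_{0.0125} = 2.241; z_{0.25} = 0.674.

n₁ = 30

With allocation ratio k = n₂/n₁ = 1.5, Var(x̄₁−x̄₂) = σ²(1/n₁ + 1/(k·n₁)) = σ²·(k+1)/(k·n₁).
So n₁ = (1 + 1/k)·((z_{α/2} + z_β)/d)² = 1.667 × (2.915/0.69)².
n₁ = 1.667 × 17.85 = 29.7.
Round up: n₁ = 30, giving n₂ = 1.5 × 30 = 45.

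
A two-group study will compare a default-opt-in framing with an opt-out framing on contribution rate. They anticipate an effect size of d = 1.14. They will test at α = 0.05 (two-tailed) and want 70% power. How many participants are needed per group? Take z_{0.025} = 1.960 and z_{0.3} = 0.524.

For two independent groups with equal n: n = 2·((z_{α/2} + z_β) / d)².
z_{α/2} + z_β = 1.960 + 0.524 = 2.484.
n = 2 × (2.484 / 1.14)² = 2 × 2.179² = 2 × 4.75 = 9.5.
Round up to the next whole participant.

n = 10 per group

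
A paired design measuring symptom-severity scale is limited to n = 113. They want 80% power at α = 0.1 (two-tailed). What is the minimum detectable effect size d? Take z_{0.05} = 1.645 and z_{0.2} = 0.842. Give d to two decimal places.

For a single sample (or paired design) of n = 113: d_min = (z_{α/2} + z_β)/√n.
z-sum = 1.645 + 0.842 = 2.487.
d_min = 2.487 / √113 = 2.487 / 10.630 = 0.234.

d_min ≈ 0.23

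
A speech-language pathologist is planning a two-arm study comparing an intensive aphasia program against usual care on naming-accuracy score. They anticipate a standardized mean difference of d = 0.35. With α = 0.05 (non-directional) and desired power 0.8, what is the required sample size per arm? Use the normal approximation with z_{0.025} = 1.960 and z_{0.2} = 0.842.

n = 129 per group

For two independent groups with equal n: n = 2·((z_{α/2} + z_β) / d)².
z_{α/2} + z_β = 1.960 + 0.842 = 2.802.
n = 2 × (2.802 / 0.35)² = 2 × 8.006² = 2 × 64.09 = 128.2.
Round up to the next whole participant.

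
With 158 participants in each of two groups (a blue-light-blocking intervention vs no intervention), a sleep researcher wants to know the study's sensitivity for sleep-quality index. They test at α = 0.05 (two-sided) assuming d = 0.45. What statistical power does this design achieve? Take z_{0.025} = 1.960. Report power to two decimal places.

For two equal groups, power = Φ(d·√(n/2) − z_{α/2}).
d·√(n/2) = 0.45 × √(158/2) = 0.45 × 8.888 = 4.000.
z_β = 4.000 − 1.960 = 2.040.
Power = Φ(2.040) = 0.979.

power ≈ 0.98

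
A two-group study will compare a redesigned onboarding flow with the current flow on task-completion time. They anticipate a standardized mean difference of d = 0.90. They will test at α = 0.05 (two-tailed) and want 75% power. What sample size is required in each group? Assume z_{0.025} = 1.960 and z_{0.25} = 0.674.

For two independent groups with equal n: n = 2·((z_{α/2} + z_β) / d)².
z_{α/2} + z_β = 1.960 + 0.674 = 2.634.
n = 2 × (2.634 / 0.90)² = 2 × 2.927² = 2 × 8.57 = 17.1.
Round up to the next whole participant.

n = 18 per group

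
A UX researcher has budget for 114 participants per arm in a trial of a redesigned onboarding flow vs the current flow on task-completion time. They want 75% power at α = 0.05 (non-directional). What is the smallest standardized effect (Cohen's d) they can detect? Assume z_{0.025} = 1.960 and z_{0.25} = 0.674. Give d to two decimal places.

d_min ≈ 0.35

For two independent groups of n = 114 each: d_min = (z_{α/2} + z_β)·√(2/n).
z-sum = 1.960 + 0.674 = 2.634.
d_min = 2.634 × √(2/114) = 2.634 × 0.1325 = 0.349.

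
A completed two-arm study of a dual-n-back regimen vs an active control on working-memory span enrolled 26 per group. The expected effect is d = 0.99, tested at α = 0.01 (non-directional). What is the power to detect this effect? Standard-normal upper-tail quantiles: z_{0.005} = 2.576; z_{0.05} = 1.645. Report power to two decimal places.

power ≈ 0.84

For two equal groups, power = Φ(d·√(n/2) − z_{α/2}).
d·√(n/2) = 0.99 × √(26/2) = 0.99 × 3.606 = 3.569.
z_β = 3.569 − 2.576 = 0.993.
Power = Φ(0.993) = 0.840.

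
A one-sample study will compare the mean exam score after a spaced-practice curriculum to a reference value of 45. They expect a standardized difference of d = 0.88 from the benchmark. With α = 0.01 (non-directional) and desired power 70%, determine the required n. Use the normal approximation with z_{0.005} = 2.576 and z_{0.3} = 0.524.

n = 13

For a one-sample test: n = ((z_{α/2} + z_β) / d)².
z_{α/2} + z_β = 2.576 + 0.524 = 3.100.
n = (3.100 / 0.88)² = 3.523² = 12.41.
Round up.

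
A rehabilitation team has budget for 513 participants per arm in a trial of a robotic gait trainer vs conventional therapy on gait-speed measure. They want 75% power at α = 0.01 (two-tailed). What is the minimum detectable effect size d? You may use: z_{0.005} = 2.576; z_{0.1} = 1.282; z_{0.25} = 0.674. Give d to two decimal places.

For two independent groups of n = 513 each: d_min = (z_{α/2} + z_β)·√(2/n).
z-sum = 2.576 + 0.674 = 3.250.
d_min = 3.250 × √(2/513) = 3.250 × 0.0624 = 0.203.

d_min ≈ 0.20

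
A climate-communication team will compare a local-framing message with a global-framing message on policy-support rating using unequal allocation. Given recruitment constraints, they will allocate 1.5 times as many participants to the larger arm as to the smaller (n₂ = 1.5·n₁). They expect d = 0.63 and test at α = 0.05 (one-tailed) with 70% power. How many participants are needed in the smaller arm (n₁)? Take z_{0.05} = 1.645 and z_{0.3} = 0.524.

n₁ = 20

With allocation ratio k = n₂/n₁ = 1.5, Var(x̄₁−x̄₂) = σ²(1/n₁ + 1/(k·n₁)) = σ²·(k+1)/(k·n₁).
So n₁ = (1 + 1/k)·((z_{α} + z_β)/d)² = 1.667 × (2.169/0.63)².
n₁ = 1.667 × 11.85 = 19.8.
Round up: n₁ = 20, giving n₂ = 1.5 × 20 = 30.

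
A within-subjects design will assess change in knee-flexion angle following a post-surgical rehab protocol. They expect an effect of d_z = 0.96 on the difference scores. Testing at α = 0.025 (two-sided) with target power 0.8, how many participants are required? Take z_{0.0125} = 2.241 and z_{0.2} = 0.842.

For a paired (one-sample on differences) test: n = ((z_{α/2} + z_β) / d)².
z_{α/2} + z_β = 2.241 + 0.842 = 3.083.
n = (3.083 / 0.96)² = 3.211² = 10.31.
Round up.

n = 11 pairs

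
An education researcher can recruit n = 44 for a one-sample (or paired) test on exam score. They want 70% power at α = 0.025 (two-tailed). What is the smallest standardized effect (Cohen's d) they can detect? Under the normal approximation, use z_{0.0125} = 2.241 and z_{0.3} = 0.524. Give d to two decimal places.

d_min ≈ 0.42

For a single sample (or paired design) of n = 44: d_min = (z_{α/2} + z_β)/√n.
z-sum = 2.241 + 0.524 = 2.765.
d_min = 2.765 / √44 = 2.765 / 6.633 = 0.417.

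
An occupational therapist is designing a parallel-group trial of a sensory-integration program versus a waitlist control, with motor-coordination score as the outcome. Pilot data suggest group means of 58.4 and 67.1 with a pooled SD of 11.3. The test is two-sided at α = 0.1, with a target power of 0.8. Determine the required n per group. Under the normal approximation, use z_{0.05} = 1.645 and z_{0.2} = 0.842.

Cohen's d = |M₁ − M₂| / SD_pooled = |58.4 − 67.1| / 11.3 = 8.7 / 11.3 = 0.770.
For two independent groups with equal n: n = 2·((z_{α/2} + z_β) / d)².
z_{α/2} + z_β = 1.645 + 0.842 = 2.487.
n = 2 × (2.487 / 0.770)² = 2 × 3.230² = 2 × 10.43 = 20.9.
Round up to the next whole participant.

n = 21 per group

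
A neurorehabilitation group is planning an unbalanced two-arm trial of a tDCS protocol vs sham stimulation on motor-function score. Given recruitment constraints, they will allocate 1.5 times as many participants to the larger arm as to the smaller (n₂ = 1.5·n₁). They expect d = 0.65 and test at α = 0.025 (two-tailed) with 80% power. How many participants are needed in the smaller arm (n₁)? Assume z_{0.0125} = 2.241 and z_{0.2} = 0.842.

With allocation ratio k = n₂/n₁ = 1.5, Var(x̄₁−x̄₂) = σ²(1/n₁ + 1/(k·n₁)) = σ²·(k+1)/(k·n₁).
So n₁ = (1 + 1/k)·((z_{α/2} + z_β)/d)² = 1.667 × (3.083/0.65)².
n₁ = 1.667 × 22.50 = 37.5.
Round up: n₁ = 38, giving n₂ = 1.5 × 38 = 57.

n₁ = 38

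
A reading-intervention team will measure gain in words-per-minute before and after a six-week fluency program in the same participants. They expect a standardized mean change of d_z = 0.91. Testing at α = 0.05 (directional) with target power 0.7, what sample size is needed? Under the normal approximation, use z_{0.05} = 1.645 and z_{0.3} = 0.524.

n = 6 pairs

For a paired (one-sample on differences) test: n = ((z_{α} + z_β) / d)².
z_{α} + z_β = 1.645 + 0.524 = 2.169.
n = (2.169 / 0.91)² = 2.384² = 5.68.
Round up.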